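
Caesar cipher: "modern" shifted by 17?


Word: "modern"
Shift: 17
Each letter → (letter + shift) mod 26:
  'm' (12) + 17 = 3 → 'd'
  'o' (14) + 17 = 5 → 'f'
  'd' (3) + 17 = 20 → 'u'
  'e' (4) + 17 = 21 → 'v'
  'r' (17) + 17 = 8 → 'i'
  'n' (13) + 17 = 4 → 'e'
Result = "dfuvie"


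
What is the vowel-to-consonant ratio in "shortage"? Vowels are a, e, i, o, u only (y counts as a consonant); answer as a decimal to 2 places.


Word: "shortage"
Vowels (a,e,i,o,u): 3
Consonants: 5
Ratio = 3/5
= 0.60


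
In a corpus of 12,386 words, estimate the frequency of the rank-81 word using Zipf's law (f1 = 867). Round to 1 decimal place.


Zipf's law: f(r) = f(1) / r
f(1) = 867
f(81) = 867 / 81
= 10.7 occurrences


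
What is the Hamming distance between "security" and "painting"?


Comparing character by character (same length = 8):
  Pos 0: 's' vs 'p' !=
  Pos 1: 'e' vs 'a' !=
  Pos 2: 'c' vs 'i' !=
  Pos 3: 'u' vs 'n' !=
  Pos 4: 'r' vs 't' !=
  Pos 5: 'i' vs 'i' =
  Pos 6: 't' vs 'n' !=
  Pos 7: 'y' vs 'g' !=
Hamming distance = 7


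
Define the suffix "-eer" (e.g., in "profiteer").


Suffix: -eer
As in: profiteer -> profit + -eer
Meaning = one who is concerned with


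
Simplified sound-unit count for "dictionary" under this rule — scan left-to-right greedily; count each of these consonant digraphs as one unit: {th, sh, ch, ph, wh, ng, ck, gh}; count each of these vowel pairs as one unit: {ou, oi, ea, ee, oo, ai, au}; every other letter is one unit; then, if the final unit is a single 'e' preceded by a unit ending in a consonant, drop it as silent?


Word: "dictionary" (10 letters)
Left-to-right scan:
  [1] 'd' (letter)
  [2] 'i' (letter)
  [3] 'c' (letter)
  [4] 't' (letter)
  [5] 'i' (letter)
  [6] 'o' (letter)
  [7] 'n' (letter)
  [8] 'a' (letter)
  [9] 'r' (letter)
  [10] 'y' (letter)
Units from scan: 10
Sound units = 10 units


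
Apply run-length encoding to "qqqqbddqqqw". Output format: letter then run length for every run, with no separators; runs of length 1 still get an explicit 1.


String: "qqqqbddqqqw"
Scanning for consecutive runs:
  'q' x 4
  'b' x 1
  'd' x 2
  'q' x 3
  'w' x 1
RLE = "q4b1d2q3w1"


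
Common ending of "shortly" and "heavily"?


Word 1: "shortly"
Word 2: "heavily"
Comparing from end:
  Pos -1: 'y' == 'y'
  Pos -2: 'l' == 'l'
  Pos -3: 't' != 'i' (stop)
LCS = "ly" (length 2)


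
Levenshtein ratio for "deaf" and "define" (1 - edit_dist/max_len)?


Word 1: "deaf" (length 4)
Word 2: "define" (length 6)
One optimal edit sequence:
  1. keep 'd'
  2. keep 'e'
  3. insert 'f'  (+1)
  4. insert 'i'  (+1)
  5. substitute 'a' -> 'n'  (+1)
  6. substitute 'f' -> 'e'  (+1)
Edit distance = 4
Max length = max(4, 6) = 6
Similarity = 1 - 4/6
= 0.3333


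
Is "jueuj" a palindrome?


Word: "jueuj"
Reversed: "jueuj"
Forward == Backward? jueuj == jueuj
Palindrome = Yes


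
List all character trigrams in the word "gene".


Word: "gene" (length 4)
Number of trigrams = 4 - 3 + 1 = 2
  Position 0: "gen"
  Position 1: "ene"
Trigrams = "gen", "ene"


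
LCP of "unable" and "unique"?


Word 1: "unable"
Word 2: "unique"
Comparing from start:
  Pos 0: 'u' == 'u'
  Pos 1: 'n' == 'n'
  Pos 2: 'a' != 'i' (stop)
LCP = "un" (length 2)


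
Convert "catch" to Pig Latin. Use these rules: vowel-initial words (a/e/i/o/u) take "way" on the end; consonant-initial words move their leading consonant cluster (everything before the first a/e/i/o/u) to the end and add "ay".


Word: "catch"
Starts with consonant(s) → move to end, add 'ay'
Consonant cluster: "c"
Pig Latin = "atchcay"


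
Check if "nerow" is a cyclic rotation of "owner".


Word: "owner", Candidate: "nerow"
Method: check if candidate is substring of word+word
"ownerowner" contains "nerow"? Yes
Is rotation = Yes


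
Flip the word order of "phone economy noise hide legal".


Original: "phone economy noise hide legal"
Words (1..n): phone | economy | noise | hide | legal
Reversed (n..1): legal | hide | noise | economy | phone
Result = "legal hide noise economy phone"


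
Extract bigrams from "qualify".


Word: "qualify" (length 7)
Number of bigrams = 7 - 2 + 1 = 6
  Position 0: "qu"
  Position 1: "ua"
  Position 2: "al"
  Position 3: "li"
  Position 4: "if"
  Position 5: "fy"
Bigrams = "qu", "ua", "al", "li", "if", "fy"


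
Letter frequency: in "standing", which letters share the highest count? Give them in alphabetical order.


Word: "standing"
Letter counts:
  'a': 1
  'd': 1
  'g': 1
  'i': 1
  'n': 2
  's': 1
  't': 1
Maximum count = 2
Most frequent = 'n' (2 times each)


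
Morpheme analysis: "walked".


Word: "walked"
Morphemes: walk | -ed
Each morpheme carries meaning
= 2 morphemes


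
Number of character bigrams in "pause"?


Word: "pause" (length 5)
Number of 2-grams = length - 2 + 1 = 5 - 2 + 1
= 4


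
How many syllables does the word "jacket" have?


Word: "jacket"
Syllable breakdown: jack-et
Counting: 2 parts
= 2 syllables


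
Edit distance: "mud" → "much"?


Word 1: "mud" (length 3)
Word 2: "much" (length 4)
One optimal edit sequence (insert/delete/substitute each cost 1):
  1. keep 'm'
  2. keep 'u'
  3. insert 'c'  (+1)
  4. substitute 'd' -> 'h'  (+1)
Total edit operations: 2
Edit distance = 2


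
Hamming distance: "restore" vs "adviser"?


Comparing character by character (same length = 7):
  Pos 0: 'r' vs 'a' !=
  Pos 1: 'e' vs 'd' !=
  Pos 2: 's' vs 'v' !=
  Pos 3: 't' vs 'i' !=
  Pos 4: 'o' vs 's' !=
  Pos 5: 'r' vs 'e' !=
  Pos 6: 'e' vs 'r' !=
Hamming distance = 7


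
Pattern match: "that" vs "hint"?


Pattern of "that": [0, 1, 2, 0]
Pattern of "hint": [0, 1, 2, 3]
Patterns do not match
Same pattern = No


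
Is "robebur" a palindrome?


Word: "robebur"
Reversed: "rubebor"
Forward == Backward? robebur != rubebor
Palindrome = No


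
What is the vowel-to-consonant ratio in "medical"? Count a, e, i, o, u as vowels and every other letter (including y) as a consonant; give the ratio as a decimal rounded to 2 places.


Word: "medical"
Vowels (a,e,i,o,u): 3
Consonants: 4
Ratio = 3/4
= 0.75


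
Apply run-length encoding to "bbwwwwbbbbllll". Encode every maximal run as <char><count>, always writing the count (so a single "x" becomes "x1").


String: "bbwwwwbbbbllll"
Scanning for consecutive runs:
  'b' x 2
  'w' x 4
  'b' x 4
  'l' x 4
RLE = "b2w4b4l4"


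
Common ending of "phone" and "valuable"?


Word 1: "phone"
Word 2: "valuable"
Comparing from end:
  Pos -1: 'e' == 'e'
  Pos -2: 'n' != 'l' (stop)
LCS = "e" (length 1)


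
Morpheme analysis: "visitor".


Word: "visitor"
Morphemes: visit | -or
Each morpheme carries meaning
= 2 morphemes


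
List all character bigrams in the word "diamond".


Word: "diamond" (length 7)
Number of bigrams = 7 - 2 + 1 = 6
  Position 0: "di"
  Position 1: "ia"
  Position 2: "am"
  Position 3: "mo"
  Position 4: "on"
  Position 5: "nd"
Bigrams = "di", "ia", "am", "mo", "on", "nd"


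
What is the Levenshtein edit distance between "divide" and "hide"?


Word 1: "divide" (length 6)
Word 2: "hide" (length 4)
One optimal edit sequence (insert/delete/substitute each cost 1):
  1. delete 'd'  (+1)
  2. delete 'i'  (+1)
  3. substitute 'v' -> 'h'  (+1)
  4. keep 'i'
  5. keep 'd'
  6. keep 'e'
Total edit operations: 3
Edit distance = 3


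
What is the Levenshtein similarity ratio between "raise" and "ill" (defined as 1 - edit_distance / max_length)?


Word 1: "raise" (length 5)
Word 2: "ill" (length 3)
One optimal edit sequence:
  1. delete 'r'  (+1)
  2. delete 'a'  (+1)
  3. keep 'i'
  4. substitute 's' -> 'l'  (+1)
  5. substitute 'e' -> 'l'  (+1)
Edit distance = 4
Max length = max(5, 3) = 5
Similarity = 1 - 4/5
= 0.2000


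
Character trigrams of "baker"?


Word: "baker" (length 5)
Number of trigrams = 5 - 3 + 1 = 3
  Position 0: "bak"
  Position 1: "ake"
  Position 2: "ker"
Trigrams = "bak", "ake", "ker"


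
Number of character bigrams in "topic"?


Word: "topic" (length 5)
Number of 2-grams = length - 2 + 1 = 5 - 2 + 1
= 4


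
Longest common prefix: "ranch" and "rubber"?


Word 1: "ranch"
Word 2: "rubber"
Comparing from start:
  Pos 0: 'r' == 'r'
  Pos 1: 'a' != 'u' (stop)
LCP = "r" (length 1)


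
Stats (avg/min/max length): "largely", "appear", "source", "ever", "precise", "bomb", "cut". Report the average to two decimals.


Lengths: "largely"=7, "appear"=6, "source"=6, "ever"=4, "precise"=7, "bomb"=4, "cut"=3
Sum = 37, Count = 7
Average = 37/7 = 5.29
= avg=5.29, min=3, max=7


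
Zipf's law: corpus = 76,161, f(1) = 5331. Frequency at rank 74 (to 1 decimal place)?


Zipf's law: f(r) = f(1) / r
f(1) = 5331
f(74) = 5331 / 74
= 72.0 occurrences


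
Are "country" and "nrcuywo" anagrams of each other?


Word 1: "country" → sorted: cnortuy
Word 2: "nrcuywo" → sorted: cnoruwy
Same letters? cnortuy != cnoruwy
Anagram = No


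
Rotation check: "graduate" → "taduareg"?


Word: "graduate", Candidate: "taduareg"
Method: check if candidate is substring of word+word
"graduategraduate" contains "taduareg"? No
Is rotation = No


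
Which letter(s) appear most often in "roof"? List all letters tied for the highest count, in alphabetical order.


Word: "roof"
Letter counts:
  'f': 1
  'o': 2
  'r': 1
Maximum count = 2
Most frequent = 'o' (2 times each)


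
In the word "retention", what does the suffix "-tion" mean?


Suffix: -tion
Example: retention (retain + -tion, with a spelling change)
Meaning = act or process


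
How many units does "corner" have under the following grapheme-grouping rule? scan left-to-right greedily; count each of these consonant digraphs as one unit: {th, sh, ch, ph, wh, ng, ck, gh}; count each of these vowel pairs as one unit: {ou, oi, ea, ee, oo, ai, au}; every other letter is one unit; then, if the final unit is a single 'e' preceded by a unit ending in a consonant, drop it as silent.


Word: "corner" (6 letters)
Left-to-right scan:
  [1] 'c' (letter)
  [2] 'o' (letter)
  [3] 'r' (letter)
  [4] 'n' (letter)
  [5] 'e' (letter)
  [6] 'r' (letter)
Units from scan: 6
Sound units = 6 units


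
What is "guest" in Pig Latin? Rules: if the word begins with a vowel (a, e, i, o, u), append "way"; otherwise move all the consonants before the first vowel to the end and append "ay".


Word: "guest"
Starts with consonant(s) → move to end, add 'ay'
Consonant cluster: "g"
Pig Latin = "uestgay"


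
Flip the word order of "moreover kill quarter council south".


Original: "moreover kill quarter council south"
Words (1..n): moreover | kill | quarter | council | south
Reversed (n..1): south | council | quarter | kill | moreover
Result = "south council quarter kill moreover"


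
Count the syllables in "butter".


Word: "butter"
Syllable breakdown: but / ter
Counting: 2 parts
= 2 syllables


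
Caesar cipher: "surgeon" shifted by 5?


Word: "surgeon"
Shift: 5
Each letter → (letter + shift) mod 26:
  's' (18) + 5 = 23 → 'x'
  'u' (20) + 5 = 25 → 'z'
  'r' (17) + 5 = 22 → 'w'
  'g' (6) + 5 = 11 → 'l'
  'e' (4) + 5 = 9 → 'j'
  'o' (14) + 5 = 19 → 't'
  'n' (13) + 5 = 18 → 's'
Result = "xzwljts"


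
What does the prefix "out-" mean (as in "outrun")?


Prefix: out-
Example: outrun = out- + run
Meaning = surpass


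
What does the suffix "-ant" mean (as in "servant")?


Suffix: -ant
Example: servant (serve + -ant, with a spelling change)
Meaning = one who / that which


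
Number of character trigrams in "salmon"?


Word: "salmon" (length 6)
Number of 3-grams = length - 3 + 1 = 6 - 3 + 1
= 4


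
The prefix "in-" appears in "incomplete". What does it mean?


Prefix: in-
Example: incomplete = in- + complete
Meaning = not / into


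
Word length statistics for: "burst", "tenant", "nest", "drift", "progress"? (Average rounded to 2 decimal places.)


Lengths: "burst"=5, "tenant"=6, "nest"=4, "drift"=5, "progress"=8
Sum = 28, Count = 5
Average = 28/5 = 5.60
= avg=5.60, min=4, max=8


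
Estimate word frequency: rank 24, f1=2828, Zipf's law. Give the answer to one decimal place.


Zipf's law: f(r) = f(1) / r
f(1) = 2828
f(24) = 2828 / 24
= 117.8 occurrences


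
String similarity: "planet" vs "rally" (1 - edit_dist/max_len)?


Word 1: "planet" (length 6)
Word 2: "rally" (length 5)
One optimal edit sequence:
  1. delete 'p'  (+1)
  2. substitute 'l' -> 'r'  (+1)
  3. keep 'a'
  4. substitute 'n' -> 'l'  (+1)
  5. substitute 'e' -> 'l'  (+1)
  6. substitute 't' -> 'y'  (+1)
Edit distance = 5
Max length = max(6, 5) = 6
Similarity = 1 - 5/6
= 0.1667


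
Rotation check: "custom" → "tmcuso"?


Word: "custom", Candidate: "tmcuso"
Method: check if candidate is substring of word+word
"customcustom" contains "tmcuso"? No
Is rotation = No


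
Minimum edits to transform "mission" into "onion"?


Word 1: "mission" (length 7)
Word 2: "onion" (length 5)
One optimal edit sequence (insert/delete/substitute each cost 1):
  1. delete 'm'  (+1)
  2. delete 'i'  (+1)
  3. substitute 's' -> 'o'  (+1)
  4. substitute 's' -> 'n'  (+1)
  5. keep 'i'
  6. keep 'o'
  7. keep 'n'
Total edit operations: 4
Edit distance = 4


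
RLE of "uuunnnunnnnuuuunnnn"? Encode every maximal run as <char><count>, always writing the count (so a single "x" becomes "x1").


String: "uuunnnunnnnuuuunnnn"
Scanning for consecutive runs:
  'u' x 3
  'n' x 3
  'u' x 1
  'n' x 4
  'u' x 4
  'n' x 4
RLE = "u3n3u1n4u4n4"


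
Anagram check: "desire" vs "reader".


Word 1: "desire" → sorted: deeirs
Word 2: "reader" → sorted: adeerr
Same letters? deeirs != adeerr
Anagram = No


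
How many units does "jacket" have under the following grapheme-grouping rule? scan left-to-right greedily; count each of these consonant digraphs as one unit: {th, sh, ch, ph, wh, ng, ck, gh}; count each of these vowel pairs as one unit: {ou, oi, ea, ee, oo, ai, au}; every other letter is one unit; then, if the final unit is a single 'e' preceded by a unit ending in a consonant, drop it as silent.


Word: "jacket" (6 letters)
Left-to-right scan:
  1. 'j' (letter)
  2. 'a' (letter)
  3. 'ck' (digraph)
  4. 'e' (letter)
  5. 't' (letter)
Units from scan: 5
Sound units = 5 units


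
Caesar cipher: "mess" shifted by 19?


Word: "mess"
Shift: 19
Each letter → (letter + shift) mod 26:
  'm' (12) + 19 = 5 → 'f'
  'e' (4) + 19 = 23 → 'x'
  's' (18) + 19 = 11 → 'l'
  's' (18) + 19 = 11 → 'l'
Result = "fxll"


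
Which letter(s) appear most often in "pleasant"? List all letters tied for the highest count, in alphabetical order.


Word: "pleasant"
Letter counts:
  'a': 2
  'e': 1
  'l': 1
  'n': 1
  'p': 1
  's': 1
  't': 1
Maximum count = 2
Most frequent = 'a' (2 times each)


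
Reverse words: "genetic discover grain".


Original: "genetic discover grain"
Words (1..n): genetic | discover | grain
Reversed (n..1): grain | discover | genetic
Result = "grain discover genetic"


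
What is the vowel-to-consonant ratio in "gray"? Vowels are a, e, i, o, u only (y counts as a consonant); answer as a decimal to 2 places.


Word: "gray"
Vowels (a,e,i,o,u): 1
Consonants: 3
Ratio = 1/3
= 0.33


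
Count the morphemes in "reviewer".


Word: "reviewer"
Morphemes: re- + view + -er
Each morpheme carries meaning
= 3 morphemes


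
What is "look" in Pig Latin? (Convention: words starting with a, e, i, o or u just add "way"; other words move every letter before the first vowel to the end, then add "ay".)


Word: "look"
Starts with consonant(s) → move to end, add 'ay'
Consonant cluster: "l"
Pig Latin = "ooklay"


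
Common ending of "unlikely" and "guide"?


Word 1: "unlikely"
Word 2: "guide"
Comparing from end:
  Pos -1: 'y' != 'e' (stop)
LCS = "" (length 0)


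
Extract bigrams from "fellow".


Word: "fellow" (length 6)
Number of bigrams = 6 - 2 + 1 = 5
  Position 0: "fe"
  Position 1: "el"
  Position 2: "ll"
  Position 3: "lo"
  Position 4: "ow"
Bigrams = "fe", "el", "ll", "lo", "ow"


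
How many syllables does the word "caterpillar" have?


Word: "caterpillar"
Syllable breakdown: cat | er | pil | lar
Counting: 4 parts
= 4 syllables


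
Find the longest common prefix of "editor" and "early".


Word 1: "editor"
Word 2: "early"
Comparing from start:
  Pos 0: 'e' == 'e'
  Pos 1: 'd' != 'a' (stop)
LCP = "e" (length 1)


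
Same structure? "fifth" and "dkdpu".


Pattern of "fifth": [0, 1, 0, 2, 3]
Pattern of "dkdpu": [0, 1, 0, 2, 3]
Patterns match
Same pattern = Yes


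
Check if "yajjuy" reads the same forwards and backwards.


Word: "yajjuy"
Reversed: "yujjay"
Forward == Backward? yajjuy != yujjay
Palindrome = No


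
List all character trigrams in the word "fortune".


Word: "fortune" (length 7)
Number of trigrams = 7 - 3 + 1 = 5
  Position 0: "for"
  Position 1: "ort"
  Position 2: "rtu"
  Position 3: "tun"
  Position 4: "une"
Trigrams = "for", "ort", "rtu", "tun", "une"


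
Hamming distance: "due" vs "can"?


Comparing character by character (same length = 3):
  Pos 0: 'd' vs 'c' !=
  Pos 1: 'u' vs 'a' !=
  Pos 2: 'e' vs 'n' !=
Hamming distance = 3


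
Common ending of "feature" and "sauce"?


Word 1: "feature"
Word 2: "sauce"
Comparing from end:
  Pos -1: 'e' == 'e'
  Pos -2: 'r' != 'c' (stop)
LCS = "e" (length 1)


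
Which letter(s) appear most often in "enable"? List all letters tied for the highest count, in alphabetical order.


Word: "enable"
Letter counts:
  'a': 1
  'b': 1
  'e': 2
  'l': 1
  'n': 1
Maximum count = 2
Most frequent = 'e' (2 times each)


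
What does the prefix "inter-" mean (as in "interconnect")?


Prefix: inter-
Example: interconnect (inter- + connect)
Meaning = between


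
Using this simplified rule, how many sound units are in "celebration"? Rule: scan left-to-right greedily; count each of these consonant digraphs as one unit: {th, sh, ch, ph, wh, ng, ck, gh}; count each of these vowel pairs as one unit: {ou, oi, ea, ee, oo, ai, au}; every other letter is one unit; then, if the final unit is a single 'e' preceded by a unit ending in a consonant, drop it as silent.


Word: "celebration" (11 letters)
Left-to-right scan:
  (1) 'c' (letter)
  (2) 'e' (letter)
  (3) 'l' (letter)
  (4) 'e' (letter)
  (5) 'b' (letter)
  (6) 'r' (letter)
  (7) 'a' (letter)
  (8) 't' (letter)
  (9) 'i' (letter)
  (10) 'o' (letter)
  (11) 'n' (letter)
Units from scan: 11
Sound units = 11 units


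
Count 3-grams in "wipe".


Word: "wipe" (length 4)
Number of 3-grams = length - 3 + 1 = 4 - 3 + 1
= 2


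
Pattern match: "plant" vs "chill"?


Pattern of "plant": [0, 1, 2, 3, 4]
Pattern of "chill": [0, 1, 2, 3, 3]
Patterns do not match
Same pattern = No


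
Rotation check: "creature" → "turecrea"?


Word: "creature", Candidate: "turecrea"
Method: check if candidate is substring of word+word
"creaturecreature" contains "turecrea"? Yes
Is rotation = Yes


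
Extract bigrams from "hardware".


Word: "hardware" (length 8)
Number of bigrams = 8 - 2 + 1 = 7
  Position 0: "ha"
  Position 1: "ar"
  Position 2: "rd"
  Position 3: "dw"
  Position 4: "wa"
  Position 5: "ar"
  Position 6: "re"
Bigrams = "ha", "ar", "rd", "dw", "wa", "ar", "re"


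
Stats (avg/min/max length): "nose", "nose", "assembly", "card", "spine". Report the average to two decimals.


Lengths: "nose"=4, "nose"=4, "assembly"=8, "card"=4, "spine"=5
Sum = 25, Count = 5
Average = 25/5 = 5.00
= avg=5.00, min=4, max=8


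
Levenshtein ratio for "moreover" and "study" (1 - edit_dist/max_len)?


Word 1: "moreover" (length 8)
Word 2: "study" (length 5)
One optimal edit sequence:
  1. delete 'm'  (+1)
  2. delete 'o'  (+1)
  3. delete 'r'  (+1)
  4. substitute 'e' -> 's'  (+1)
  5. substitute 'o' -> 't'  (+1)
  6. substitute 'v' -> 'u'  (+1)
  7. substitute 'e' -> 'd'  (+1)
  8. substitute 'r' -> 'y'  (+1)
Edit distance = 8
Max length = max(8, 5) = 8
Similarity = 1 - 8/8
= 0.0000


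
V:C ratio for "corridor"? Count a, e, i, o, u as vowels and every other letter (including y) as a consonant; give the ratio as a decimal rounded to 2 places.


Word: "corridor"
Vowels (a,e,i,o,u): 3
Consonants: 5
Ratio = 3/5
= 0.60


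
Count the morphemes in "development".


Word: "development"
Morphemes: develop | -ment
Each morpheme carries meaning
= 2 morphemes


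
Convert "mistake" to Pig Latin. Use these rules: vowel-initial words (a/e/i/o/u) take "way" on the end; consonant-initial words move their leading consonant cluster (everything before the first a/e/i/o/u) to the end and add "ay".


Word: "mistake"
Starts with consonant(s) → move to end, add 'ay'
Consonant cluster: "m"
Pig Latin = "istakemay"


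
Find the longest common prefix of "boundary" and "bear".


Word 1: "boundary"
Word 2: "bear"
Comparing from start:
  Pos 0: 'b' == 'b'
  Pos 1: 'o' != 'e' (stop)
LCP = "b" (length 1)


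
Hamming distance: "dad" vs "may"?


Comparing character by character (same length = 3):
  Pos 0: 'd' vs 'm' !=
  Pos 1: 'a' vs 'a' =
  Pos 2: 'd' vs 'y' !=
Hamming distance = 2


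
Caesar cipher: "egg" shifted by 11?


Word: "egg"
Shift: 11
Each letter → (letter + shift) mod 26:
  'e' (4) + 11 = 15 → 'p'
  'g' (6) + 11 = 17 → 'r'
  'g' (6) + 11 = 17 → 'r'
Result = "prr"


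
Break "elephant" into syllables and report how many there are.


Word: "elephant"
Syllable breakdown: el | e | phant
Counting: 3 parts
= 3 syllables


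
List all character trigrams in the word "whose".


Word: "whose" (length 5)
Number of trigrams = 5 - 3 + 1 = 3
  Position 0: "who"
  Position 1: "hos"
  Position 2: "ose"
Trigrams = "who", "hos", "ose"


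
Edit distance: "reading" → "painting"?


Word 1: "reading" (length 7)
Word 2: "painting" (length 8)
One optimal edit sequence (insert/delete/substitute each cost 1):
  1. insert 'p'  (+1)
  2. substitute 'r' -> 'a'  (+1)
  3. substitute 'e' -> 'i'  (+1)
  4. substitute 'a' -> 'n'  (+1)
  5. substitute 'd' -> 't'  (+1)
  6. keep 'i'
  7. keep 'n'
  8. keep 'g'
Total edit operations: 5
Edit distance = 5


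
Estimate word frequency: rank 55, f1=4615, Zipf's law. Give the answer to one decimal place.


Zipf's law: f(r) = f(1) / r
f(1) = 4615
f(55) = 4615 / 55
= 83.9 occurrences


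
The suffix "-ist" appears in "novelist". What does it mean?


Suffix: -ist
Example: novelist (novel + -ist)
Meaning = one who practices


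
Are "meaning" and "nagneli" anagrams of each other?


Word 1: "meaning" → sorted: aegimnn
Word 2: "nagneli" → sorted: aegilnn
Same letters? aegimnn != aegilnn
Anagram = No


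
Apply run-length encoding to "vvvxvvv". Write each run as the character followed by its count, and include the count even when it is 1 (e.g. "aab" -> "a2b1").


String: "vvvxvvv"
Scanning for consecutive runs:
  'v' x 3
  'x' x 1
  'v' x 3
RLE = "v3x1v3"


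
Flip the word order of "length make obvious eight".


Original: "length make obvious eight"
Words (1..n): length | make | obvious | eight
Reversed (n..1): eight | obvious | make | length
Result = "eight obvious make length"


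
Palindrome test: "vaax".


Word: "vaax"
Reversed: "xaav"
Forward == Backward? vaax != xaav
Palindrome = No


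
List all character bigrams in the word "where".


Word: "where" (length 5)
Number of bigrams = 5 - 2 + 1 = 4
  Position 0: "wh"
  Position 1: "he"
  Position 2: "er"
  Position 3: "re"
Bigrams = "wh", "he", "er", "re"


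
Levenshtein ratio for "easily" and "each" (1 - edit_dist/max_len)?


Word 1: "easily" (length 6)
Word 2: "each" (length 4)
One optimal edit sequence:
  1. keep 'e'
  2. keep 'a'
  3. delete 's'  (+1)
  4. delete 'i'  (+1)
  5. substitute 'l' -> 'c'  (+1)
  6. substitute 'y' -> 'h'  (+1)
Edit distance = 4
Max length = max(6, 4) = 6
Similarity = 1 - 4/6
= 0.3333


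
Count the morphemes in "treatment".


Word: "treatment"
Morphemes: treat + -ment
Each morpheme carries meaning
= 2 morphemes


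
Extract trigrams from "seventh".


Word: "seventh" (length 7)
Number of trigrams = 7 - 3 + 1 = 5
  Position 0: "sev"
  Position 1: "eve"
  Position 2: "ven"
  Position 3: "ent"
  Position 4: "nth"
Trigrams = "sev", "eve", "ven", "ent", "nth"


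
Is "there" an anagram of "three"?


Word 1: "three" → sorted: eehrt
Word 2: "there" → sorted: eehrt
Same letters? eehrt == eehrt
Anagram = Yes


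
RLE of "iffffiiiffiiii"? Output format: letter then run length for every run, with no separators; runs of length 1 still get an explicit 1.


String: "iffffiiiffiiii"
Scanning for consecutive runs:
  'i' x 1
  'f' x 4
  'i' x 3
  'f' x 2
  'i' x 4
RLE = "i1f4i3f2i4"


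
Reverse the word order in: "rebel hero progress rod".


Original: "rebel hero progress rod"
Words (1..n): rebel | hero | progress | rod
Reversed (n..1): rod | progress | hero | rebel
Result = "rod progress hero rebel"


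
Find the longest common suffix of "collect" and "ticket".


Word 1: "collect"
Word 2: "ticket"
Comparing from end:
  Pos -1: 't' == 't'
  Pos -2: 'c' != 'e' (stop)
LCS = "t" (length 1)


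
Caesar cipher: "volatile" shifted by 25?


Word: "volatile"
Shift: 25
Each letter → (letter + shift) mod 26:
  'v' (21) + 25 = 20 → 'u'
  'o' (14) + 25 = 13 → 'n'
  'l' (11) + 25 = 10 → 'k'
  'a' (0) + 25 = 25 → 'z'
  't' (19) + 25 = 18 → 's'
  'i' (8) + 25 = 7 → 'h'
  'l' (11) + 25 = 10 → 'k'
  'e' (4) + 25 = 3 → 'd'
Result = "unkzshkd"


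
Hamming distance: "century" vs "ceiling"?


Comparing character by character (same length = 7):
  Pos 0: 'c' vs 'c' =
  Pos 1: 'e' vs 'e' =
  Pos 2: 'n' vs 'i' !=
  Pos 3: 't' vs 'l' !=
  Pos 4: 'u' vs 'i' !=
  Pos 5: 'r' vs 'n' !=
  Pos 6: 'y' vs 'g' !=
Hamming distance = 5


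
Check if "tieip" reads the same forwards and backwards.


Word: "tieip"
Reversed: "pieit"
Forward == Backward? tieip != pieit
Palindrome = No


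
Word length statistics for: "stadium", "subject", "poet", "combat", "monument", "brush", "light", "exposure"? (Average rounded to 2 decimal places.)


Lengths: "stadium"=7, "subject"=7, "poet"=4, "combat"=6, "monument"=8, "brush"=5, "light"=5, "exposure"=8
Sum = 50, Count = 8
Average = 50/8 = 6.25
= avg=6.25, min=4, max=8


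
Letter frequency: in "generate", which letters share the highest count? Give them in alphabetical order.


Word: "generate"
Letter counts:
  'a': 1
  'e': 3
  'g': 1
  'n': 1
  'r': 1
  't': 1
Maximum count = 3
Most frequent = 'e' (3 times each)


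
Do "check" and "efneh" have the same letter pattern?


Pattern of "check": [0, 1, 2, 0, 3]
Pattern of "efneh": [0, 1, 2, 0, 3]
Patterns match
Same pattern = Yes


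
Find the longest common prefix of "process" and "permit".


Word 1: "process"
Word 2: "permit"
Comparing from start:
  Pos 0: 'p' == 'p'
  Pos 1: 'r' != 'e' (stop)
LCP = "p" (length 1)


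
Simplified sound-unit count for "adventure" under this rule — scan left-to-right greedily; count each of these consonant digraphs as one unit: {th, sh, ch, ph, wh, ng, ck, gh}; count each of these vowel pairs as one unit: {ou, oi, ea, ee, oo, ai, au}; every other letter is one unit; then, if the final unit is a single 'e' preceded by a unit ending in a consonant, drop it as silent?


Word: "adventure" (9 letters)
Left-to-right scan:
  (1) 'a' (letter)
  (2) 'd' (letter)
  (3) 'v' (letter)
  (4) 'e' (letter)
  (5) 'n' (letter)
  (6) 't' (letter)
  (7) 'u' (letter)
  (8) 'r' (letter)
  (9) 'e' (letter)
Units from scan: 9
Final unit is 'e' after a consonant -> drop as silent (-1)
Sound units = 8 units


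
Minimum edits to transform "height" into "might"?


Word 1: "height" (length 6)
Word 2: "might" (length 5)
One optimal edit sequence (insert/delete/substitute each cost 1):
  1. delete 'h'  (+1)
  2. substitute 'e' -> 'm'  (+1)
  3. keep 'i'
  4. keep 'g'
  5. keep 'h'
  6. keep 't'
Total edit operations: 2
Edit distance = 2


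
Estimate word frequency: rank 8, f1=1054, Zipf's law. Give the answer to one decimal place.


Zipf's law: f(r) = f(1) / r
f(1) = 1054
f(8) = 1054 / 8
= 131.8 occurrences


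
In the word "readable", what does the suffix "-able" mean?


Suffix: -able
Example: readable (read + -able)
Meaning = capable of


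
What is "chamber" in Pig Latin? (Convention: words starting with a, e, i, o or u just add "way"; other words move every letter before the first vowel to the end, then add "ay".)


Word: "chamber"
Starts with consonant(s) → move to end, add 'ay'
Consonant cluster: "ch"
Pig Latin = "amberchay"


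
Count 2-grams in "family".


Word: "family" (length 6)
Number of 2-grams = length - 2 + 1 = 6 - 2 + 1
= 5


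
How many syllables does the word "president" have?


Word: "president"
Syllable breakdown: pres / i / dent
Counting: 3 parts
= 3 syllables


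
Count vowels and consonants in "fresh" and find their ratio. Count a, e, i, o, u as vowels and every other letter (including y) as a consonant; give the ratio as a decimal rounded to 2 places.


Word: "fresh"
Vowels (a,e,i,o,u): 1
Consonants: 4
Ratio = 1/4
= 0.25


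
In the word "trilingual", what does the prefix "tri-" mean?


Prefix: tri-
Example: trilingual (tri- + lingual)
Meaning = three


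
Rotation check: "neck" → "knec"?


Word: "neck", Candidate: "knec"
Method: check if candidate is substring of word+word
"neckneck" contains "knec"? Yes
Is rotation = Yes


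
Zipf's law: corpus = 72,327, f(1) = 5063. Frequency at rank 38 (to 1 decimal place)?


Zipf's law: f(r) = f(1) / r
f(1) = 5063
f(38) = 5063 / 38
= 133.2 occurrences


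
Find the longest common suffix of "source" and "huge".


Word 1: "source"
Word 2: "huge"
Comparing from end:
  Pos -1: 'e' == 'e'
  Pos -2: 'c' != 'g' (stop)
LCS = "e" (length 1)


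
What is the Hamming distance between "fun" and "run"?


Comparing character by character (same length = 3):
  Pos 0: 'f' vs 'r' !=
  Pos 1: 'u' vs 'u' =
  Pos 2: 'n' vs 'n' =
Hamming distance = 1


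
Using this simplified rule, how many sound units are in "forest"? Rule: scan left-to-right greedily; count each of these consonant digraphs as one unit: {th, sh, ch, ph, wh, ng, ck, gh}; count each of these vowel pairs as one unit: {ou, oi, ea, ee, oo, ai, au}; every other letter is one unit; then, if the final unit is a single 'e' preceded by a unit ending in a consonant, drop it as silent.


Word: "forest" (6 letters)
Left-to-right scan:
  [1] 'f' (letter)
  [2] 'o' (letter)
  [3] 'r' (letter)
  [4] 'e' (letter)
  [5] 's' (letter)
  [6] 't' (letter)
Units from scan: 6
Sound units = 6 units


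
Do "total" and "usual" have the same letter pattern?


Pattern of "total": [0, 1, 0, 2, 3]
Pattern of "usual": [0, 1, 0, 2, 3]
Patterns match
Same pattern = Yes


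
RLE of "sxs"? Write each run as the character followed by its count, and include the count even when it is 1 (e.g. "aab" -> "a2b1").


String: "sxs"
Scanning for consecutive runs:
  's' x 1
  'x' x 1
  's' x 1
RLE = "s1x1s1"


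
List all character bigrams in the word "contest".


Word: "contest" (length 7)
Number of bigrams = 7 - 2 + 1 = 6
  Position 0: "co"
  Position 1: "on"
  Position 2: "nt"
  Position 3: "te"
  Position 4: "es"
  Position 5: "st"
Bigrams = "co", "on", "nt", "te", "es", "st"


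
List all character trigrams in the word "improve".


Word: "improve" (length 7)
Number of trigrams = 7 - 3 + 1 = 5
  Position 0: "imp"
  Position 1: "mpr"
  Position 2: "pro"
  Position 3: "rov"
  Position 4: "ove"
Trigrams = "imp", "mpr", "pro", "rov", "ove"


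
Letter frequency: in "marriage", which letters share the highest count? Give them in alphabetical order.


Word: "marriage"
Letter counts:
  'a': 2
  'e': 1
  'g': 1
  'i': 1
  'm': 1
  'r': 2
Maximum count = 2
Most frequent = 'a', 'r' (2 times each)


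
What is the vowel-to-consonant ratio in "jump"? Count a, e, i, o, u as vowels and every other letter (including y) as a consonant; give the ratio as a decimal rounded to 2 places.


Word: "jump"
Vowels (a,e,i,o,u): 1
Consonants: 3
Ratio = 1/3
= 0.33


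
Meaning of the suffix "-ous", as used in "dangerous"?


Suffix: -ous
As in: dangerous -> danger + -ous
Meaning = having quality of


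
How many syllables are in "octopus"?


Word: "octopus"
Syllable breakdown: oc · to · pus
Counting: 3 parts
= 3 syllables


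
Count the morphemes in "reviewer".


Word: "reviewer"
Morphemes: re- + view + -er
Each morpheme carries meaning
= 3 morphemes


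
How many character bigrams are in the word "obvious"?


Word: "obvious" (length 7)
Number of 2-grams = length - 2 + 1 = 7 - 2 + 1
= 6


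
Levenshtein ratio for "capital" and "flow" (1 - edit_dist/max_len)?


Word 1: "capital" (length 7)
Word 2: "flow" (length 4)
One optimal edit sequence:
  1. delete 'c'  (+1)
  2. delete 'a'  (+1)
  3. delete 'p'  (+1)
  4. substitute 'i' -> 'f'  (+1)
  5. substitute 't' -> 'l'  (+1)
  6. substitute 'a' -> 'o'  (+1)
  7. substitute 'l' -> 'w'  (+1)
Edit distance = 7
Max length = max(7, 4) = 7
Similarity = 1 - 7/7
= 0.0000


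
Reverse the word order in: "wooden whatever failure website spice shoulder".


Original: "wooden whatever failure website spice shoulder"
Words (1..n): wooden | whatever | failure | website | spice | shoulder
Reversed (n..1): shoulder | spice | website | failure | whatever | wooden
Result = "shoulder spice website failure whatever wooden"


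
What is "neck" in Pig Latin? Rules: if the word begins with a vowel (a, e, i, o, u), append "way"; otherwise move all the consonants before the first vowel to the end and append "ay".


Word: "neck"
Starts with consonant(s) → move to end, add 'ay'
Consonant cluster: "n"
Pig Latin = "ecknay"


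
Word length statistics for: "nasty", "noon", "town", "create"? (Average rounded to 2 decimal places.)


Lengths: "nasty"=5, "noon"=4, "town"=4, "create"=6
Sum = 19, Count = 4
Average = 19/4 = 4.75
= avg=4.75, min=4, max=6


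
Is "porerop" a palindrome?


Word: "porerop"
Reversed: "porerop"
Forward == Backward? porerop == porerop
Palindrome = Yes


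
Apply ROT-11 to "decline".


Word: "decline"
Shift: 11
Each letter → (letter + shift) mod 26:
  'd' (3) + 11 = 14 → 'o'
  'e' (4) + 11 = 15 → 'p'
  'c' (2) + 11 = 13 → 'n'
  'l' (11) + 11 = 22 → 'w'
  'i' (8) + 11 = 19 → 't'
  'n' (13) + 11 = 24 → 'y'
  'e' (4) + 11 = 15 → 'p'
Result = "opnwtyp"


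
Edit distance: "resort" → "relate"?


Word 1: "resort" (length 6)
Word 2: "relate" (length 6)
One optimal edit sequence (insert/delete/substitute each cost 1):
  1. keep 'r'
  2. keep 'e'
  3. substitute 's' -> 'l'  (+1)
  4. substitute 'o' -> 'a'  (+1)
  5. substitute 'r' -> 't'  (+1)
  6. substitute 't' -> 'e'  (+1)
Total edit operations: 4
Edit distance = 4


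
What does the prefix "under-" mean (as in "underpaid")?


Prefix: under-
Example: underpaid (under- + paid)
Meaning = insufficient


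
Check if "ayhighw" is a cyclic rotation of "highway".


Word: "highway", Candidate: "ayhighw"
Method: check if candidate is substring of word+word
"highwayhighway" contains "ayhighw"? Yes
Is rotation = Yes


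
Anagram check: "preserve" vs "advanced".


Word 1: "preserve" → sorted: eeeprrsv
Word 2: "advanced" → sorted: aacddenv
Same letters? eeeprrsv != aacddenv
Anagram = No


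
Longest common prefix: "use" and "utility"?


Word 1: "use"
Word 2: "utility"
Comparing from start:
  Pos 0: 'u' == 'u'
  Pos 1: 's' != 't' (stop)
LCP = "u" (length 1)


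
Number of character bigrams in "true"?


Word: "true" (length 4)
Number of 2-grams = length - 2 + 1 = 4 - 2 + 1
= 3


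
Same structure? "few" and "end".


Pattern of "few": [0, 1, 2]
Pattern of "end": [0, 1, 2]
Patterns match
Same pattern = Yes


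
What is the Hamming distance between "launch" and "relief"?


Comparing character by character (same length = 6):
  Pos 0: 'l' vs 'r' !=
  Pos 1: 'a' vs 'e' !=
  Pos 2: 'u' vs 'l' !=
  Pos 3: 'n' vs 'i' !=
  Pos 4: 'c' vs 'e' !=
  Pos 5: 'h' vs 'f' !=
Hamming distance = 6


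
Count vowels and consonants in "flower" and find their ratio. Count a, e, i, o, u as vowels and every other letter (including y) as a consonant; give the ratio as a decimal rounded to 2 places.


Word: "flower"
Vowels (a,e,i,o,u): 2
Consonants: 4
Ratio = 2/4
= 0.50


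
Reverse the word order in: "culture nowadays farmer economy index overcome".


Original: "culture nowadays farmer economy index overcome"
Words (1..n): culture | nowadays | farmer | economy | index | overcome
Reversed (n..1): overcome | index | economy | farmer | nowadays | culture
Result = "overcome index economy farmer nowadays culture"


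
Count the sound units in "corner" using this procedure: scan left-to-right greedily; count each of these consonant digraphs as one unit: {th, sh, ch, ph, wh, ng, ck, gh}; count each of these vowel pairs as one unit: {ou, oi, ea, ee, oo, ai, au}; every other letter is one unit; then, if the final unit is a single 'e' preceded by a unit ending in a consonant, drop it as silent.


Word: "corner" (6 letters)
Left-to-right scan:
  [1] 'c' (letter)
  [2] 'o' (letter)
  [3] 'r' (letter)
  [4] 'n' (letter)
  [5] 'e' (letter)
  [6] 'r' (letter)
Units from scan: 6
Sound units = 6 units


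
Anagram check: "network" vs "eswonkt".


Word 1: "network" → sorted: eknortw
Word 2: "eswonkt" → sorted: eknostw
Same letters? eknortw != eknostw
Anagram = No


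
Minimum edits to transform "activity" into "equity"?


Word 1: "activity" (length 8)
Word 2: "equity" (length 6)
One optimal edit sequence (insert/delete/substitute each cost 1):
  1. delete 'a'  (+1)
  2. delete 'c'  (+1)
  3. substitute 't' -> 'e'  (+1)
  4. substitute 'i' -> 'q'  (+1)
  5. substitute 'v' -> 'u'  (+1)
  6. keep 'i'
  7. keep 't'
  8. keep 'y'
Total edit operations: 5
Edit distance = 5


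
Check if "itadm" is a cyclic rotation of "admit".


Word: "admit", Candidate: "itadm"
Method: check if candidate is substring of word+word
"admitadmit" contains "itadm"? Yes
Is rotation = Yes


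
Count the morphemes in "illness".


Word: "illness"
Morphemes: ill | -ness
Each morpheme carries meaning
= 2 morphemes


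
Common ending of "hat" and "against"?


Word 1: "hat"
Word 2: "against"
Comparing from end:
  Pos -1: 't' == 't'
  Pos -2: 'a' != 's' (stop)
LCS = "t" (length 1)


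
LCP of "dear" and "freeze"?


Word 1: "dear"
Word 2: "freeze"
Comparing from start:
  Pos 0: 'd' != 'f' (stop)
LCP = "" (length 0)


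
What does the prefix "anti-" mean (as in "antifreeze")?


Prefix: anti-
Example: antifreeze = anti- + freeze
Meaning = against


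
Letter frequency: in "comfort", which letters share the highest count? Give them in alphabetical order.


Word: "comfort"
Letter counts:
  'c': 1
  'f': 1
  'm': 1
  'o': 2
  'r': 1
  't': 1
Maximum count = 2
Most frequent = 'o' (2 times each)


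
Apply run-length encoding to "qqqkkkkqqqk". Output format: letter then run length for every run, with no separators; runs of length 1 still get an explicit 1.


String: "qqqkkkkqqqk"
Scanning for consecutive runs:
  'q' x 3
  'k' x 4
  'q' x 3
  'k' x 1
RLE = "q3k4q3k1"


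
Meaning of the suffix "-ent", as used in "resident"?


Suffix: -ent
Example: resident = reside + -ent, with a spelling change
Meaning = one who / that which


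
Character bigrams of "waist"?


Word: "waist" (length 5)
Number of bigrams = 5 - 2 + 1 = 4
  Position 0: "wa"
  Position 1: "ai"
  Position 2: "is"
  Position 3: "st"
Bigrams = "wa", "ai", "is", "st"


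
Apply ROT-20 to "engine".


Word: "engine"
Shift: 20
Each letter → (letter + shift) mod 26:
  'e' (4) + 20 = 24 → 'y'
  'n' (13) + 20 = 7 → 'h'
  'g' (6) + 20 = 0 → 'a'
  'i' (8) + 20 = 2 → 'c'
  'n' (13) + 20 = 7 → 'h'
  'e' (4) + 20 = 24 → 'y'
Result = "yhachy"
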